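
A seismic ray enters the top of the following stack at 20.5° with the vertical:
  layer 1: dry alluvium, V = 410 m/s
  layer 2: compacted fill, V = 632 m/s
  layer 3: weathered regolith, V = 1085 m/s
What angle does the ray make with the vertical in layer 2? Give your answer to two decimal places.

Ray parameter p = sin 20.5° / 410 = 8.5416e-04 s/m.
sin θ_2 = p·V_2 = 8.5416e-04 × 632 = 0.5398.
θ_2 = arcsin 0.5398 = 32.67°.

32.67°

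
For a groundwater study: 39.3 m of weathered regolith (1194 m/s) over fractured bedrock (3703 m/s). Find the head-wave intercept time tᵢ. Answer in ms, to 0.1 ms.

θ_c = arcsin(V₁/V₂) = arcsin(1194/3703) = 18.81°; cos θ_c = 0.9466.
tᵢ = 2h·cos θ_c / V₁ = 2·39.3·0.9466 / 1194 = 0.06231 s.

62.3 ms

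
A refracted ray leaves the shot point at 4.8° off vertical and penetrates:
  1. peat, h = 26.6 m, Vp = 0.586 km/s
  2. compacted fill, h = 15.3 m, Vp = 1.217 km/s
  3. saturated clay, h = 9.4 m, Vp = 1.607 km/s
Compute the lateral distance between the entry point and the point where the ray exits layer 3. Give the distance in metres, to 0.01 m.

7.15 m

Apply Snell's law at each interface; in layer i the horizontal offset is hᵢ·tan θᵢ.
Layer 1: θ = 4.80°; offset = 26.6·tan 4.80° = 2.2337 m.
Layer 2: sin θ = 1.217·sin 4.8°/0.586 = 0.1738, θ = 10.01°; offset = 15.3·tan 10.01° = 2.6999 m.
Layer 3: sin θ = 1.607·sin 4.8°/0.586 = 0.2295, θ = 13.27°; offset = 9.4·tan 13.27° = 2.2162 m.
Total horizontal offset = 7.1498 m.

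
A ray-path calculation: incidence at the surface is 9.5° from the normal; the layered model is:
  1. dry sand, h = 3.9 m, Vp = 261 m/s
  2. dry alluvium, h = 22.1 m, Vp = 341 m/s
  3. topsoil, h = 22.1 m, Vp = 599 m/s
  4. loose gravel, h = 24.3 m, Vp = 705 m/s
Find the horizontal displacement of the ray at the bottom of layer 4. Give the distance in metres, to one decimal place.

Ray parameter p = sin 9.5° / 261 m/s = 6.3237e-04 s/m.
Layer 1: θ = 9.50°; offset = 3.9·tan 9.50° = 0.653 m.
Layer 2: sin θ = p·341 = 0.2156 → θ = 12.45°; offset = 22.1·tan 12.45° = 4.880 m.
Layer 3: sin θ = p·599 = 0.3788 → θ = 22.26°; offset = 22.1·tan 22.26° = 9.045 m.
Layer 4: sin θ = p·705 = 0.4458 → θ = 26.48°; offset = 24.3·tan 26.48° = 12.103 m.
Σ offsets = 26.681 m.

26.7 m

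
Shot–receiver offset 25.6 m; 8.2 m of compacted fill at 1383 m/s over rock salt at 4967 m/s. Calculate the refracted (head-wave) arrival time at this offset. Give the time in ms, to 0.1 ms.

t = x/V₂ + 2h·√(V₂²−V₁²)/(V₁V₂).
√(V₂²−V₁²) = √(4967²−1383²) = 4770.6 m/s; delay term = 2·8.2·4770.6/(1383·4967) = 0.01139 s.
t = 25.6/4967 + 0.01139 = 0.01654 s.

16.5 ms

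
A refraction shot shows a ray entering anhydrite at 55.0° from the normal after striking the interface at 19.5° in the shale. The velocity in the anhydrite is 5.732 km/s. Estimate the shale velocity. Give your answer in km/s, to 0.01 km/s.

2.34 km/s

Snell's law: sin 19.5°/V₁ = sin 55.0°/V₂.
V₁ = V₂·sin 19.5°/sin 55.0° = 5.732 × 0.4075 = 2.34 km/s.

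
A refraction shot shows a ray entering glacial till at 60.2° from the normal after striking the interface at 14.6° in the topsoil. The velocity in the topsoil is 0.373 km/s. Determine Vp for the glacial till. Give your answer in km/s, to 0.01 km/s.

sin 14.6° = 0.2521; sin 60.2° = 0.8678.
V₂ = V₁·(sin θ₂/sin θ₁) = 0.373·(0.8678/0.2521) = 1.28 km/s.

1.28 km/s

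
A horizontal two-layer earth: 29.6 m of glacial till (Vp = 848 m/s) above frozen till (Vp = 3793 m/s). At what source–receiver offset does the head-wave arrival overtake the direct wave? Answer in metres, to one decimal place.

θ_c = arcsin(848/3793) = 12.92°, so cos θ_c = 0.9747 and tᵢ = 2h cos θ_c/V₁ = 0.0680 s.
At crossover x/V₁ = x/V₂ + tᵢ ⇒ x = tᵢ/(1/V₁ − 1/V₂) = 0.06804/(1.1792e-03 − 2.6364e-04) = 74.32 m.

74.3 m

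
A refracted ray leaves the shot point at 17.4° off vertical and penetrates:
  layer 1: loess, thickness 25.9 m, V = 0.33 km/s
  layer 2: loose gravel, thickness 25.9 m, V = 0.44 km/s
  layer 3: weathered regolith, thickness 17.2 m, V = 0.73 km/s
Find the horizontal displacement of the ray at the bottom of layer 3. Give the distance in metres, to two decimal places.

Apply Snell's law at each interface; in layer i the horizontal offset is hᵢ·tan θᵢ.
Layer 1: θ = 17.40°; offset = 25.9·tan 17.40° = 8.1166 m.
Layer 2: sin θ = 0.44·sin 17.4°/0.33 = 0.3987, θ = 23.50°; offset = 25.9·tan 23.50° = 11.2607 m.
Layer 3: sin θ = 0.73·sin 17.4°/0.33 = 0.6615, θ = 41.42°; offset = 17.2·tan 41.42° = 15.1721 m.
Summing the layer offsets gives 34.5494 m.

34.55 m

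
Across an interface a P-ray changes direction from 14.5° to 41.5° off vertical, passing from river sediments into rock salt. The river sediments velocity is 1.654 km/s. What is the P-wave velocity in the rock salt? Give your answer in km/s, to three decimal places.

4.377 km/s

Snell's law: sin 14.5°/V₁ = sin 41.5°/V₂.
V₂ = V₁·sin 41.5°/sin 14.5° = 1.654 × 2.6465 = 4.377 km/s.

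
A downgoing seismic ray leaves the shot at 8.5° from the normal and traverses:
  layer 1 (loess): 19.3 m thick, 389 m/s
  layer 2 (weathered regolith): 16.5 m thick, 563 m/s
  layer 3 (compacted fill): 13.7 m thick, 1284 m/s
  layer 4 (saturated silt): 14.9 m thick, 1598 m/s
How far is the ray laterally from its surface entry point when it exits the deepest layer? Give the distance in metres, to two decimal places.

Ray parameter p = sin 8.5° / 389 m/s = 3.7997e-04 s/m.
Layer 1: θ = 8.50°; offset = 19.3·tan 8.50° = 2.8844 m.
Layer 2: sin θ = p·563 = 0.2139 → θ = 12.35°; offset = 16.5·tan 12.35° = 3.6134 m.
Layer 3: sin θ = p·1284 = 0.4879 → θ = 29.20°; offset = 13.7·tan 29.20° = 7.6572 m.
Layer 4: sin θ = p·1598 = 0.6072 → θ = 37.39°; offset = 14.9·tan 37.39° = 11.3866 m.
Summing the layer offsets gives 25.5416 m.

25.54 m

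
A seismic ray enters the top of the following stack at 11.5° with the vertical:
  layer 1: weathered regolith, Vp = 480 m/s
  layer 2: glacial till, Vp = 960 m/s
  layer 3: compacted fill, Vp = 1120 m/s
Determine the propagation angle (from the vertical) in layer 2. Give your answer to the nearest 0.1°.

23.5°

Ray parameter p = sin 11.5° / 480 = 4.1535e-04 s/m.
sin θ_2 = p·V_2 = 4.1535e-04 × 960 = 0.3987.
θ_2 = 23.50° from the vertical.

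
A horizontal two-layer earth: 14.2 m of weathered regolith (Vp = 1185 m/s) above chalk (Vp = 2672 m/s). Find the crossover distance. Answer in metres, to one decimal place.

45.7 m

θ_c = arcsin(1185/2672) = 26.33°, so cos θ_c = 0.8963 and tᵢ = 2h cos θ_c/V₁ = 0.0215 s.
At crossover x/V₁ = x/V₂ + tᵢ ⇒ x = tᵢ/(1/V₁ − 1/V₂) = 0.02148/(8.4388e-04 − 3.7425e-04) = 45.74 m.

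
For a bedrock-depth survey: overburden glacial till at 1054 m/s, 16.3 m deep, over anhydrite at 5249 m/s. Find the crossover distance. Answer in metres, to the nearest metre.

40 m

x_cross = 2h·√((V₂+V₁)/(V₂−V₁)).
(V₂+V₁)/(V₂−V₁) = (5249+1054)/(5249−1054) = 1.5025; √ = 1.2258.
x_cross = 2·16.3·1.2258 = 39.96 m.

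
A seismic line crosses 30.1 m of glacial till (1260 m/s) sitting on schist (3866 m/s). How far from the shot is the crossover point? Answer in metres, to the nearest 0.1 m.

θ_c = arcsin(1260/3866) = 19.02°, so cos θ_c = 0.9454 and tᵢ = 2h cos θ_c/V₁ = 0.0452 s.
At crossover x/V₁ = x/V₂ + tᵢ ⇒ x = tᵢ/(1/V₁ − 1/V₂) = 0.04517/(7.9365e-04 − 2.5867e-04) = 84.43 m.

84.4 m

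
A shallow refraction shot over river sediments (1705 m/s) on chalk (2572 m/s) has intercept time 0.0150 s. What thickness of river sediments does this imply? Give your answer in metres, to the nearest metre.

h = tᵢ·V₁·V₂ / (2·√(V₂²−V₁²)).
√(V₂²−V₁²) = √(2572² − 1705²) = 1925.7 m/s.
h = 0.015 s × 1705 × 2572 / (2 × 1925.7) = 17.08 m.

17 m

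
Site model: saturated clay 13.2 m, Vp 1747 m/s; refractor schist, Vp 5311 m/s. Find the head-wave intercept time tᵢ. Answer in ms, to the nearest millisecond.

θ_c = arcsin(V₁/V₂) = arcsin(1747/5311) = 19.20°; cos θ_c = 0.9444.
tᵢ = 2h·cos θ_c / V₁ = 2·13.2·0.9444 / 1747 = 0.01427 s.

14 ms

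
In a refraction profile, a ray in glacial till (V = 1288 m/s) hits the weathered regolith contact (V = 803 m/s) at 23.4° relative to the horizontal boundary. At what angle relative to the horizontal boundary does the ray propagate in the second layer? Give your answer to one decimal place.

Angle from the normal: 90° − 23.4° = 66.6°.
sin θ₁/V₁ = sin θ₂/V₂ ⇒ sin θ₂ = 803·sin 66.6°/1288 = 803·0.9178/1288 = 0.5722.
θ₂ = arcsin 0.5722 = 34.90° from the normal.
From the interface: 90° − 34.90° = 55.10°.

55.1°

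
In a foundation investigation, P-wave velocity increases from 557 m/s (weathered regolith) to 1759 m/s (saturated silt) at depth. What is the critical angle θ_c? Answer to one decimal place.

18.5°

Critical incidence: sin θ_c = V₁/V₂ = 557/1759 = 0.3167.
θ_c = arcsin 0.3167 = 18.46°.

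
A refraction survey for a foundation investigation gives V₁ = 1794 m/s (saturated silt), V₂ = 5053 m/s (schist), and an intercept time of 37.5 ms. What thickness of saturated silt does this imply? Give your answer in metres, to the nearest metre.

θ_c = arcsin(1794/5053) = 20.80°; cos θ_c = 0.9349.
tᵢ = 2h cos θ_c/V₁ ⇒ h = tᵢ·V₁/(2 cos θ_c) = 0.0375·1794/(2·0.9349) = 35.98 m.

36 m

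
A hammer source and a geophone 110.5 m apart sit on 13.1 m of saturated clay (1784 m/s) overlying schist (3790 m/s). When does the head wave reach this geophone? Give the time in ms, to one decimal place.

t = x/V₂ + 2h·√(V₂²−V₁²)/(V₁V₂).
√(V₂²−V₁²) = √(3790²−1784²) = 3343.9 m/s; delay term = 2·13.1·3343.9/(1784·3790) = 0.01296 s.
t = 110.5/3790 + 0.01296 = 0.04211 s.

42.1 ms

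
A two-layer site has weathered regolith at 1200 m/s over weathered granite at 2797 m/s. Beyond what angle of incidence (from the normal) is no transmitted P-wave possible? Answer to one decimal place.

At critical incidence the refracted ray runs along the interface (θ₂ = 90°), so sin θ_c = V₁/V₂.
θ_c = arcsin(1200/2797) = arcsin 0.4290 = 25.41°.

25.4°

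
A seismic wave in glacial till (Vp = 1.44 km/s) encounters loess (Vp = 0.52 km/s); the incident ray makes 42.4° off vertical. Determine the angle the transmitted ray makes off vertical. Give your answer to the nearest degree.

Snell's law: sin θ₂ = (V₂/V₁)·sin θ₁ = (0.52/1.44)·sin 42.4° = 0.2435.
θ₂ = arcsin 0.2435 = 14.09° from the normal.

14°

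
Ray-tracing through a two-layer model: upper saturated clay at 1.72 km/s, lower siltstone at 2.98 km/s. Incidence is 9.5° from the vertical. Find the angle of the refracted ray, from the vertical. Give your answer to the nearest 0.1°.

Snell's law: sin θ₂ = (V₂/V₁)·sin θ₁ = (2.98/1.72)·sin 9.5° = 0.2860.
θ₂ = sin⁻¹(0.2860) = 16.62° (from vertical).

16.6°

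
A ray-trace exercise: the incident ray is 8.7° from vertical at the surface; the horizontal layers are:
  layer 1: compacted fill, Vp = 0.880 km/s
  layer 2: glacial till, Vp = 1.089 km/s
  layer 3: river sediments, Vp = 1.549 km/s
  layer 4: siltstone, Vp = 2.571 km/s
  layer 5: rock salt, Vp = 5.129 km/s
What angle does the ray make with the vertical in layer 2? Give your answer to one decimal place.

Snell's law across each interface conserves sin θ / V, so sin θ_2 = V_2·sin θ₁/V₁.
sin θ_2 = 1.089 × sin 8.7° / 0.880 = 0.1872.
θ_2 = arcsin 0.1872 = 10.79°.

10.8°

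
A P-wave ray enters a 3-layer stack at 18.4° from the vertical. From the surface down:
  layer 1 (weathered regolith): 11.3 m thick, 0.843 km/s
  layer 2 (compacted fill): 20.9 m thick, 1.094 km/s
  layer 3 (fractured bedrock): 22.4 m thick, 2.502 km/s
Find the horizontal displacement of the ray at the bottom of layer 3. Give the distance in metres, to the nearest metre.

Apply Snell's law at each interface; in layer i the horizontal offset is hᵢ·tan θᵢ.
Layer 1: θ = 18.40°; offset = 11.3·tan 18.40° = 3.759 m.
Layer 2: sin θ = 1.094·sin 18.4°/0.843 = 0.4096, θ = 24.18°; offset = 20.9·tan 24.18° = 9.385 m.
Layer 3: sin θ = 2.502·sin 18.4°/0.843 = 0.9368, θ = 69.53°; offset = 22.4·tan 69.53° = 59.998 m.
Summing the layer offsets gives 73.142 m.

73 m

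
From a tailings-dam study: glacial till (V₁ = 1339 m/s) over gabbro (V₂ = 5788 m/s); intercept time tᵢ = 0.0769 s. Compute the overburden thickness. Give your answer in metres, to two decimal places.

h = tᵢ·V₁·V₂ / (2·√(V₂²−V₁²)).
√(V₂²−V₁²) = √(5788² − 1339²) = 5631.0 m/s.
h = 0.0769 s × 1339 × 5788 / (2 × 5631.0) = 52.92 m.

52.92 m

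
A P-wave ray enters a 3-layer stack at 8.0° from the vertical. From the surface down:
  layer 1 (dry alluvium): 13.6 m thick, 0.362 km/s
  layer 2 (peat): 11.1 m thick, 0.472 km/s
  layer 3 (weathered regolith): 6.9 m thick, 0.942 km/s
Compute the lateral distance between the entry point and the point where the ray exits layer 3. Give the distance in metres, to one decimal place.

6.6 m

Apply Snell's law at each interface; in layer i the horizontal offset is hᵢ·tan θᵢ.
Layer 1: θ = 8.00°; offset = 13.6·tan 8.00° = 1.911 m.
Layer 2: sin θ = 0.472·sin 8.0°/0.362 = 0.1815, θ = 10.46°; offset = 11.1·tan 10.46° = 2.048 m.
Layer 3: sin θ = 0.942·sin 8.0°/0.362 = 0.3622, θ = 21.23°; offset = 6.9·tan 21.23° = 2.681 m.
Total horizontal offset = 6.640 m.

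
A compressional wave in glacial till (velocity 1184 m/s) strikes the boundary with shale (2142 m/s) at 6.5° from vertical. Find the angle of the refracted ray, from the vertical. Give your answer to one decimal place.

11.8°

sin θ₁/V₁ = sin θ₂/V₂ ⇒ sin θ₂ = 2142·sin 6.5°/1184 = 2142·0.1132/1184 = 0.2048.
θ₂ = arcsin 0.2048 = 11.82° from the normal.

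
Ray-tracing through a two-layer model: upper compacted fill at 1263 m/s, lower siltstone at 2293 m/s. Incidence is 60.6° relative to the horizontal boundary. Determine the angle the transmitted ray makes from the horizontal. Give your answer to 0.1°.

27.0°

Angle from the normal: 90° − 60.6° = 29.4°.
sin θ₁/V₁ = sin θ₂/V₂ ⇒ sin θ₂ = 2293·sin 29.4°/1263 = 2293·0.4909/1263 = 0.8912.
θ₂ = sin⁻¹(0.8912) = 63.03° (from vertical).
From the interface: 90° − 63.03° = 26.97°.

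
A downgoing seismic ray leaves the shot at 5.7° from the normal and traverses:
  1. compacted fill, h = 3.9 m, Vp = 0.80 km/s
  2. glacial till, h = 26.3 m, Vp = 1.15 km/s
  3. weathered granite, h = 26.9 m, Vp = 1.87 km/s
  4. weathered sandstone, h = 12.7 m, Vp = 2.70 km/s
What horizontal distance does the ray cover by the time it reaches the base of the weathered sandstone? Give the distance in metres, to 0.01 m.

15.12 m

Apply Snell's law at each interface; in layer i the horizontal offset is hᵢ·tan θᵢ.
Layer 1: θ = 5.70°; offset = 3.9·tan 5.70° = 0.3893 m.
Layer 2: sin θ = 1.15·sin 5.7°/0.80 = 0.1428, θ = 8.21°; offset = 26.3·tan 8.21° = 3.7938 m.
Layer 3: sin θ = 1.87·sin 5.7°/0.80 = 0.2322, θ = 13.42°; offset = 26.9·tan 13.42° = 6.4205 m.
Layer 4: sin θ = 2.70·sin 5.7°/0.80 = 0.3352, θ = 19.58°; offset = 12.7·tan 19.58° = 4.5185 m.
Σ offsets = 15.1221 m.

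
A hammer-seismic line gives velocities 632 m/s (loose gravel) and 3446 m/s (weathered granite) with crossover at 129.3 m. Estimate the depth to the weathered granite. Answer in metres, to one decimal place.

h = (x_cross/2)·√((V₂−V₁)/(V₂+V₁)).
(V₂−V₁)/(V₂+V₁) = (3446−632)/(3446+632) = 0.6900; √ = 0.8307.
h = (129.3/2)·0.8307 = 53.70 m.

53.7 m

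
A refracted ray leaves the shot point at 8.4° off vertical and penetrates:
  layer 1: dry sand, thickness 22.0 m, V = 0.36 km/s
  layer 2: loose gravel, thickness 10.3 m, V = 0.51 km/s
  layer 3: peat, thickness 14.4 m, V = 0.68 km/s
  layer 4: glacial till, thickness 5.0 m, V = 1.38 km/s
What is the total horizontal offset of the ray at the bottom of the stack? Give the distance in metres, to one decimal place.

12.9 m

Ray parameter p = sin 8.4° / 0.36 km/s = 4.0579e-01 s/km.
Layer 1: θ = 8.40°; offset = 22.0·tan 8.40° = 3.249 m.
Layer 2: sin θ = p·0.51 = 0.2070 → θ = 11.94°; offset = 10.3·tan 11.94° = 2.179 m.
Layer 3: sin θ = p·0.68 = 0.2759 → θ = 16.02°; offset = 14.4·tan 16.02° = 4.134 m.
Layer 4: sin θ = p·1.38 = 0.5600 → θ = 34.05°; offset = 5.0·tan 34.05° = 3.379 m.
Total horizontal offset = 12.941 m.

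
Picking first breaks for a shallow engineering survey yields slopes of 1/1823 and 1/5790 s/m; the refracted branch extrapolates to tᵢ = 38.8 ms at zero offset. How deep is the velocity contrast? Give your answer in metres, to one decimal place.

θ_c = arcsin(1823/5790) = 18.35°; cos θ_c = 0.9491.
tᵢ = 2h cos θ_c/V₁ ⇒ h = tᵢ·V₁/(2 cos θ_c) = 0.0388·1823/(2·0.9491) = 37.26 m.

37.3 m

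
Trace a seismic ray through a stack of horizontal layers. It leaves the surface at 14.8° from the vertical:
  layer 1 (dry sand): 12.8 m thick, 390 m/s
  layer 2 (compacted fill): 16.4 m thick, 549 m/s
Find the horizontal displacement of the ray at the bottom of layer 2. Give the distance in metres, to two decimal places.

9.70 m

Ray parameter p = sin 14.8° / 390 m/s = 6.5499e-04 s/m.
Layer 1: θ = 14.80°; offset = 12.8·tan 14.80° = 3.3819 m.
Layer 2: sin θ = p·549 = 0.3596 → θ = 21.07°; offset = 16.4·tan 21.07° = 6.3200 m.
Summing the layer offsets gives 9.7019 m.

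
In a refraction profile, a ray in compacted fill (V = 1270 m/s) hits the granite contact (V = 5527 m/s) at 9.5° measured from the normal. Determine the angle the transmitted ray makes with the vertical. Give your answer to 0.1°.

45.9°

sin θ₁/V₁ = sin θ₂/V₂ ⇒ sin θ₂ = 5527·sin 9.5°/1270 = 5527·0.1650/1270 = 0.7183.
θ₂ = sin⁻¹(0.7183) = 45.91° (from vertical).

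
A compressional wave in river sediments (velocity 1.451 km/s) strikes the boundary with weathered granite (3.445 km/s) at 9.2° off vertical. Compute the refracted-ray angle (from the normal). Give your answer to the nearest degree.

22°

Snell's law: sin θ₂ = (V₂/V₁)·sin θ₁ = (3.445/1.451)·sin 9.2° = 0.3796.
θ₂ = sin⁻¹(0.3796) = 22.31° (from vertical).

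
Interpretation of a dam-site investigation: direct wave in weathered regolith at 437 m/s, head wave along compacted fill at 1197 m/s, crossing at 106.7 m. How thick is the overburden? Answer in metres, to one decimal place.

36.4 m

h = (x_cross/2)·√((V₂−V₁)/(V₂+V₁)).
(V₂−V₁)/(V₂+V₁) = (1197−437)/(1197+437) = 0.4651; √ = 0.6820.
h = (106.7/2)·0.6820 = 36.38 m.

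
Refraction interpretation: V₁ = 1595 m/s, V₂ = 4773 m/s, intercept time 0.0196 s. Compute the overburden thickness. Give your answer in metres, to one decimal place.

16.6 m

θ_c = arcsin(1595/4773) = 19.52°; cos θ_c = 0.9425.
tᵢ = 2h cos θ_c/V₁ ⇒ h = tᵢ·V₁/(2 cos θ_c) = 0.0196·1595/(2·0.9425) = 16.58 m.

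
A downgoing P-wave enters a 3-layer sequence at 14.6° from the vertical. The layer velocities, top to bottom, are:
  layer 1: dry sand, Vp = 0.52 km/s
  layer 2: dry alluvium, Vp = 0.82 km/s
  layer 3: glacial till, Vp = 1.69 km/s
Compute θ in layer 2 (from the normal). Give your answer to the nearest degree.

23°

Ray parameter p = sin 14.6° / 0.52 = 4.8475e-01 s/km.
sin θ_2 = p·V_2 = 4.8475e-01 × 0.82 = 0.3975.
θ_2 = arcsin 0.3975 = 23.42°.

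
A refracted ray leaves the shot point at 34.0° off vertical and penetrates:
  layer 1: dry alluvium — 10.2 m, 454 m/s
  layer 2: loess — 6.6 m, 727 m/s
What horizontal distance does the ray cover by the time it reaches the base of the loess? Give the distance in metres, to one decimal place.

20.2 m

Ray parameter p = sin 34.0° / 454 m/s = 1.2317e-03 s/m.
Layer 1: θ = 34.00°; offset = 10.2·tan 34.00° = 6.880 m.
Layer 2: sin θ = p·727 = 0.8954 → θ = 63.57°; offset = 6.6·tan 63.57° = 13.276 m.
Summing the layer offsets gives 20.156 m.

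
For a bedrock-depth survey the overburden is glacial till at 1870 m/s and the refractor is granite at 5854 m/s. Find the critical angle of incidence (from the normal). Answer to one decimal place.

At critical incidence the refracted ray runs along the interface (θ₂ = 90°), so sin θ_c = V₁/V₂.
θ_c = arcsin(1870/5854) = arcsin 0.3194 = 18.63°.

18.6°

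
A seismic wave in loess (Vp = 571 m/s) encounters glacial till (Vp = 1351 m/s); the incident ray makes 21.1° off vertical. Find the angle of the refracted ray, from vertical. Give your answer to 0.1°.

sin θ₁/V₁ = sin θ₂/V₂ ⇒ sin θ₂ = 1351·sin 21.1°/571 = 1351·0.3600/571 = 0.8518.
θ₂ = arcsin 0.8518 = 58.40° from the normal.

58.4°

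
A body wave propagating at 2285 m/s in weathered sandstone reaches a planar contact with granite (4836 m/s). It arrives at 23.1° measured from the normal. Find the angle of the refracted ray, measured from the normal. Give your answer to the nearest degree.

56°

sin θ₁/V₁ = sin θ₂/V₂ ⇒ sin θ₂ = 4836·sin 23.1°/2285 = 4836·0.3923/2285 = 0.8303.
θ₂ = arcsin 0.8303 = 56.13° from the normal.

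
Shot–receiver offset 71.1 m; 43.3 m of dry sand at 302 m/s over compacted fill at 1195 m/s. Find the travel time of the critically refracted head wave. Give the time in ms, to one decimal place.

336.9 ms

t = x/V₂ + 2h·√(V₂²−V₁²)/(V₁V₂).
√(V₂²−V₁²) = √(1195²−302²) = 1156.2 m/s; delay term = 2·43.3·1156.2/(302·1195) = 0.27745 s.
t = 71.1/1195 + 0.27745 = 0.33694 s.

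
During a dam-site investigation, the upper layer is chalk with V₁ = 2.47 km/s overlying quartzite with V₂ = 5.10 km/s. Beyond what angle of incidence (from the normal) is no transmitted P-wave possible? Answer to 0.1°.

Critical incidence: sin θ_c = V₁/V₂ = 2.47/5.10 = 0.4843.
θ_c = arcsin 0.4843 = 28.97°.

29.0°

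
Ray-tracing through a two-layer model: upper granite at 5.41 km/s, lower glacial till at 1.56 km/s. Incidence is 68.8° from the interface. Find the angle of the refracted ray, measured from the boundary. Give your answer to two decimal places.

Convert to the normal: θ₁ = 90° − 68.8° = 21.2°.
sin θ₁/V₁ = sin θ₂/V₂ ⇒ sin θ₂ = 1.56·sin 21.2°/5.41 = 1.56·0.3616/5.41 = 0.1043.
θ₂ = arcsin 0.1043 = 5.99° from the normal.
From the interface: 90° − 5.99° = 84.01°.

84.01°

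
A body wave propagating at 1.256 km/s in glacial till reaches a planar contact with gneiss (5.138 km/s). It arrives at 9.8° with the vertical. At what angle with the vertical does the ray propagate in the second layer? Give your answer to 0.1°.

44.1°

sin θ₁/V₁ = sin θ₂/V₂ ⇒ sin θ₂ = 5.138·sin 9.8°/1.256 = 5.138·0.1702/1.256 = 0.6963.
θ₂ = arcsin 0.6963 = 44.13° from the normal.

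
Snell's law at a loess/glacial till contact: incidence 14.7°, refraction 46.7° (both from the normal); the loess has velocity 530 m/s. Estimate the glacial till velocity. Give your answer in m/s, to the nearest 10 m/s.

1520 m/s

Snell's law: sin 14.7°/V₁ = sin 46.7°/V₂.
V₂ = V₁·sin 46.7°/sin 14.7° = 530 × 2.8680 = 1520.03 m/s.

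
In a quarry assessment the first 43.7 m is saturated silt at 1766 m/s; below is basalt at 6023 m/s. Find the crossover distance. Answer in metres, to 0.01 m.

118.22 m

x_cross = 2h·√((V₂+V₁)/(V₂−V₁)).
(V₂+V₁)/(V₂−V₁) = (6023+1766)/(6023−1766) = 1.8297; √ = 1.3527.
x_cross = 2·43.7·1.3527 = 118.22 m.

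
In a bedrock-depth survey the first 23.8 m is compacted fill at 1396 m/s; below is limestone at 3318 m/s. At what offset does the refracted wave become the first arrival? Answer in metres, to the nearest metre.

x_cross = 2h·√((V₂+V₁)/(V₂−V₁)).
(V₂+V₁)/(V₂−V₁) = (3318+1396)/(3318−1396) = 2.4527; √ = 1.5661.
x_cross = 2·23.8·1.5661 = 74.55 m.

75 m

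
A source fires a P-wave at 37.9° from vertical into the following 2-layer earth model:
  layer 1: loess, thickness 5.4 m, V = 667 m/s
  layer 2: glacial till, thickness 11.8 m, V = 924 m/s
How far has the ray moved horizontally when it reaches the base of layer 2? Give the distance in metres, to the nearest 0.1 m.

p = sin θ₁/V₁ = sin 37.9°/667 = 9.2097e-04 s/m is conserved through the stack.
Layer 1: θ = 37.90°; offset = 5.4·tan 37.90° = 4.204 m.
Layer 2: sin θ = p·924 = 0.8510 → θ = 58.32°; offset = 11.8·tan 58.32° = 19.119 m.
Summing the layer offsets gives 23.323 m.

23.3 m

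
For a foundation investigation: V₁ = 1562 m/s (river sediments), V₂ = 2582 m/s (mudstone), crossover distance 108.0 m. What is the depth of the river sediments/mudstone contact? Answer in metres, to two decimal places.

26.79 m

h = (x_cross/2)·√((V₂−V₁)/(V₂+V₁)).
(V₂−V₁)/(V₂+V₁) = (2582−1562)/(2582+1562) = 0.2461; √ = 0.4961.
h = (108.0/2)·0.4961 = 26.79 m.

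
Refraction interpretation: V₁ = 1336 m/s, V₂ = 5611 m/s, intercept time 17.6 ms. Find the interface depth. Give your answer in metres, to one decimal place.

12.1 m

h = tᵢ·V₁·V₂ / (2·√(V₂²−V₁²)).
√(V₂²−V₁²) = √(5611² − 1336²) = 5449.6 m/s.
h = 0.0176 s × 1336 × 5611 / (2 × 5449.6) = 12.10 m.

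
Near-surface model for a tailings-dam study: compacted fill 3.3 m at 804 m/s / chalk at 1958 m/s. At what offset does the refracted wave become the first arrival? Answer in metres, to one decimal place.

10.2 m

x_cross = 2h·√((V₂+V₁)/(V₂−V₁)).
(V₂+V₁)/(V₂−V₁) = (1958+804)/(1958−804) = 2.3934; √ = 1.5471.
x_cross = 2·3.3·1.5471 = 10.21 m.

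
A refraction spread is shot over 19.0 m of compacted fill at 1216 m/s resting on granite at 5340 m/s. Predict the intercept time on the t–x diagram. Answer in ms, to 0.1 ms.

θ_c = arcsin(V₁/V₂) = arcsin(1216/5340) = 13.16°; cos θ_c = 0.9737.
tᵢ = 2h·cos θ_c / V₁ = 2·19.0·0.9737 / 1216 = 0.03043 s.

30.4 ms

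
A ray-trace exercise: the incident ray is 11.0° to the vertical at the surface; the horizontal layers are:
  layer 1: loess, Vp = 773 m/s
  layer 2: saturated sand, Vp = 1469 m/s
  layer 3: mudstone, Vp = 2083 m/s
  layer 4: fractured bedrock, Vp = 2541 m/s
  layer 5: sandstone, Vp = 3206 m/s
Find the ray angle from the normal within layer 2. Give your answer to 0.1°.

Snell's law across each interface conserves sin θ / V, so sin θ_2 = V_2·sin θ₁/V₁.
sin θ_2 = 1469 × sin 11.0° / 773 = 0.3626.
θ_2 = arcsin 0.3626 = 21.26°.

21.3°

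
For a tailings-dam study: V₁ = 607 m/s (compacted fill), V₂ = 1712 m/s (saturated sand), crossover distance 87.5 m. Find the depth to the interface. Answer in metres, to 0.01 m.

30.20 m

x_cross = 2h·√((V₂+V₁)/(V₂−V₁)) → h = x_cross / (2·√((V₂+V₁)/(V₂−V₁))).
√((V₂+V₁)/(V₂−V₁)) = √((1712+607)/(1712−607)) = 1.4487.
h = 87.5 / (2·1.4487) = 30.20 m.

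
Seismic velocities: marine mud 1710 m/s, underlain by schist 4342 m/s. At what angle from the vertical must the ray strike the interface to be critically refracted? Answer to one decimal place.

Critical incidence: sin θ_c = V₁/V₂ = 1710/4342 = 0.3938.
θ_c = arcsin 0.3938 = 23.19°.

23.2°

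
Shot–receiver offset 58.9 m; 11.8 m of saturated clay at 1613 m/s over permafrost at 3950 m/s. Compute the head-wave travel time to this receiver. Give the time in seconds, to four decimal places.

t = x/V₂ + 2h·√(V₂²−V₁²)/(V₁V₂).
√(V₂²−V₁²) = √(3950²−1613²) = 3605.7 m/s; delay term = 2·11.8·3605.7/(1613·3950) = 0.01336 s.
t = 58.9/3950 + 0.01336 = 0.02827 s.

0.0283 s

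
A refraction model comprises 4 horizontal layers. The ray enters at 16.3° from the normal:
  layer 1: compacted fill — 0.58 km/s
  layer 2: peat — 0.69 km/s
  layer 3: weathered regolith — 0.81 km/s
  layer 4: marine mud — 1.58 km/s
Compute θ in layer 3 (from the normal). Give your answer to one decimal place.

23.1°

Ray parameter p = sin 16.3° / 0.58 = 4.8391e-01 s/km.
sin θ_3 = p·V_3 = 4.8391e-01 × 0.81 = 0.3920.
θ_3 = arcsin 0.3920 = 23.08°.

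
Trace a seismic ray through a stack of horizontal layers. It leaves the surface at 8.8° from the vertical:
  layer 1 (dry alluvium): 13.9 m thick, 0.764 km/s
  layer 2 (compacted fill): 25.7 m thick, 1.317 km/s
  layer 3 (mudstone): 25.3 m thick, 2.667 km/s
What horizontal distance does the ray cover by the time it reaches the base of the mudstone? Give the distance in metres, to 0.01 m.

25.16 m

Ray parameter p = sin 8.8° / 0.764 km/s = 2.0024e-01 s/km.
Layer 1: θ = 8.80°; offset = 13.9·tan 8.80° = 2.1518 m.
Layer 2: sin θ = p·1.317 = 0.2637 → θ = 15.29°; offset = 25.7·tan 15.29° = 7.0264 m.
Layer 3: sin θ = p·2.667 = 0.5340 → θ = 32.28°; offset = 25.3·tan 32.28° = 15.9813 m.
Σ offsets = 25.1595 m.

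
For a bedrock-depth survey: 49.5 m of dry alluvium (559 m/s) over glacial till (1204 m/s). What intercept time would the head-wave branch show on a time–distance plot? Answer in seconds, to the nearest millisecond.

θ_c = arcsin(V₁/V₂) = arcsin(559/1204) = 27.66°; cos θ_c = 0.8857.
tᵢ = 2h·cos θ_c / V₁ = 2·49.5·0.8857 / 559 = 0.15686 s.

0.157 s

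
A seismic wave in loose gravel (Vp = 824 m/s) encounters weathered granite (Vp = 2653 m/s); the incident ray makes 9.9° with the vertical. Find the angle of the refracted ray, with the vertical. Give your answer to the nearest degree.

sin θ₁/V₁ = sin θ₂/V₂ ⇒ sin θ₂ = 2653·sin 9.9°/824 = 2653·0.1719/824 = 0.5536.
θ₂ = arcsin 0.5536 = 33.61° from the normal.

34°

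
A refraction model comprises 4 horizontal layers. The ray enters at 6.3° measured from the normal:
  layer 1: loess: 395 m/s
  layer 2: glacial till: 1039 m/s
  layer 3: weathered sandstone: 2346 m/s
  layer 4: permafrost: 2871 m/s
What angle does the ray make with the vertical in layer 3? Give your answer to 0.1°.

40.7°

Ray parameter p = sin 6.3° / 395 = 2.7781e-04 s/m.
sin θ_3 = p·V_3 = 2.7781e-04 × 2346 = 0.6517.
θ_3 = 40.67° from the vertical.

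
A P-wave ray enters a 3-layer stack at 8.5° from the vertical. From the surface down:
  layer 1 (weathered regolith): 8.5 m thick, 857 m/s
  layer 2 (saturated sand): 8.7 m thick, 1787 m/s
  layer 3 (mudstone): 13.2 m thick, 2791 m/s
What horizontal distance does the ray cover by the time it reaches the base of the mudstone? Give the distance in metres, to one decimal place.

11.3 m

p = sin θ₁/V₁ = sin 8.5°/857 = 1.7247e-04 s/m is conserved through the stack.
Layer 1: θ = 8.50°; offset = 8.5·tan 8.50° = 1.270 m.
Layer 2: sin θ = p·1787 = 0.3082 → θ = 17.95°; offset = 8.7·tan 17.95° = 2.819 m.
Layer 3: sin θ = p·2791 = 0.4814 → θ = 28.78°; offset = 13.2·tan 28.78° = 7.249 m.
Summing the layer offsets gives 11.338 m.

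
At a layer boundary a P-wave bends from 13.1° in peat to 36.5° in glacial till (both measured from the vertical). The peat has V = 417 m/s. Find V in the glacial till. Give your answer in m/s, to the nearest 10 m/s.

1090 m/s

Snell's law: sin 13.1°/V₁ = sin 36.5°/V₂.
V₂ = V₁·sin 36.5°/sin 13.1° = 417 × 2.6244 = 1094.37 m/s.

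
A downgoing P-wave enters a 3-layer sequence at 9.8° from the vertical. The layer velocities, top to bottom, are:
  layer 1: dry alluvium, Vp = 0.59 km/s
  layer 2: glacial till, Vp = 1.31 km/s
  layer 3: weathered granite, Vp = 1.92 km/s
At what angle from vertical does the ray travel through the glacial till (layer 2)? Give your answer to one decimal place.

22.2°

Ray parameter p = sin 9.8° / 0.59 = 2.8849e-01 s/km.
sin θ_2 = p·V_2 = 2.8849e-01 × 1.31 = 0.3779.
θ_2 = arcsin 0.3779 = 22.21°.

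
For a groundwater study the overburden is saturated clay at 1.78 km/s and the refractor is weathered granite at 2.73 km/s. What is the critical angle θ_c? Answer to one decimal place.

Critical incidence: sin θ_c = V₁/V₂ = 1.78/2.73 = 0.6520.
θ_c = arcsin 0.6520 = 40.69°.

40.7°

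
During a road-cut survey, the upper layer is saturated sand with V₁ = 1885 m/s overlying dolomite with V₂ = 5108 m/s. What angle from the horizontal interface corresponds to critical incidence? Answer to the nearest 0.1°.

At critical incidence the refracted ray runs along the interface (θ₂ = 90°), so sin θ_c = V₁/V₂.
θ_c = arcsin(1885/5108) = arcsin 0.3690 = 21.66°.
Measured from the interface: 90° − 21.66° = 68.34°.

68.3°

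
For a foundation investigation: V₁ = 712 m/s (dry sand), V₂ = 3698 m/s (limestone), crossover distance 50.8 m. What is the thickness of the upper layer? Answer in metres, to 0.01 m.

20.90 m

h = (x_cross/2)·√((V₂−V₁)/(V₂+V₁)).
(V₂−V₁)/(V₂+V₁) = (3698−712)/(3698+712) = 0.6771; √ = 0.8229.
h = (50.8/2)·0.8229 = 20.90 m.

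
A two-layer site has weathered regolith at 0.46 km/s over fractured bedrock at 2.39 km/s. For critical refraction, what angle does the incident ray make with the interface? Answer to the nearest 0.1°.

78.9°

At critical incidence the refracted ray runs along the interface (θ₂ = 90°), so sin θ_c = V₁/V₂.
θ_c = arcsin(0.46/2.39) = arcsin 0.1925 = 11.10°.
Measured from the interface: 90° − 11.10° = 78.90°.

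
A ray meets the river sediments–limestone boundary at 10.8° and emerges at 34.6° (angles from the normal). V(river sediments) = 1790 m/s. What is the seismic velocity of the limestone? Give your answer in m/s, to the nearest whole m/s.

Snell's law: sin 10.8°/V₁ = sin 34.6°/V₂.
V₂ = V₁·sin 34.6°/sin 10.8° = 1790 × 3.0304 = 5424.45 m/s.

5424 m/s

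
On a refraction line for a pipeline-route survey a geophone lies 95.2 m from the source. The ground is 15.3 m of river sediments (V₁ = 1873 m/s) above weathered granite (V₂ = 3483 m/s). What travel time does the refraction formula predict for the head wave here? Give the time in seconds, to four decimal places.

0.0411 s

t = x/V₂ + 2h·√(V₂²−V₁²)/(V₁V₂).
√(V₂²−V₁²) = √(3483²−1873²) = 2936.5 m/s; delay term = 2·15.3·2936.5/(1873·3483) = 0.01377 s.
t = 95.2/3483 + 0.01377 = 0.04111 s.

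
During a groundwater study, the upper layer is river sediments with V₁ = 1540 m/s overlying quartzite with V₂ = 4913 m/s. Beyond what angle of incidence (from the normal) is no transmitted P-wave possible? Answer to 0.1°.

18.3°

At critical incidence the refracted ray runs along the interface (θ₂ = 90°), so sin θ_c = V₁/V₂.
θ_c = arcsin(1540/4913) = arcsin 0.3135 = 18.27°.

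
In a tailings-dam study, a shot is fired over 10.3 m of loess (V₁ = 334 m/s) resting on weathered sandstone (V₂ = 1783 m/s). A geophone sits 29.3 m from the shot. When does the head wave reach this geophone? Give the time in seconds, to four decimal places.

t = x/V₂ + 2h·√(V₂²−V₁²)/(V₁V₂).
√(V₂²−V₁²) = √(1783²−334²) = 1751.4 m/s; delay term = 2·10.3·1751.4/(334·1783) = 0.06058 s.
t = 29.3/1783 + 0.06058 = 0.07702 s.

0.0770 s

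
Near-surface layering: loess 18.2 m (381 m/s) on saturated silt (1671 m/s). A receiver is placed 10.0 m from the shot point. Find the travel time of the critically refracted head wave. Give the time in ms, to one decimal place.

99.0 ms

t = x/V₂ + 2h·√(V₂²−V₁²)/(V₁V₂).
√(V₂²−V₁²) = √(1671²−381²) = 1627.0 m/s; delay term = 2·18.2·1627.0/(381·1671) = 0.09302 s.
t = 10.0/1671 + 0.09302 = 0.09901 s.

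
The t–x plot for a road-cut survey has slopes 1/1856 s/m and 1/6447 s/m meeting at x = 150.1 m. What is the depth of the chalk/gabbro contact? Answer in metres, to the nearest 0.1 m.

55.8 m

x_cross = 2h·√((V₂+V₁)/(V₂−V₁)) → h = x_cross / (2·√((V₂+V₁)/(V₂−V₁))).
√((V₂+V₁)/(V₂−V₁)) = √((6447+1856)/(6447−1856)) = 1.3448.
h = 150.1 / (2·1.3448) = 55.81 m.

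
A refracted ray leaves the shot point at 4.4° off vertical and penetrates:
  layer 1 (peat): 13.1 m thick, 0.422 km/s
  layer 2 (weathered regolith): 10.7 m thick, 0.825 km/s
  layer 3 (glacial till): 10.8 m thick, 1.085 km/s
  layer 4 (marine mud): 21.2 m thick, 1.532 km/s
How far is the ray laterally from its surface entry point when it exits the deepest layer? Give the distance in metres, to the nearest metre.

11 m

Ray parameter p = sin 4.4° / 0.422 km/s = 1.8180e-01 s/km.
Layer 1: θ = 4.40°; offset = 13.1·tan 4.40° = 1.008 m.
Layer 2: sin θ = p·0.825 = 0.1500 → θ = 8.63°; offset = 10.7·tan 8.63° = 1.623 m.
Layer 3: sin θ = p·1.085 = 0.1973 → θ = 11.38°; offset = 10.8·tan 11.38° = 2.173 m.
Layer 4: sin θ = p·1.532 = 0.2785 → θ = 16.17°; offset = 21.2·tan 16.17° = 6.148 m.
Total horizontal offset = 10.952 m.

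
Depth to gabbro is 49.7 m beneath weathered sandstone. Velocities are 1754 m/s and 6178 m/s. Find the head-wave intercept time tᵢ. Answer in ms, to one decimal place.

54.3 ms

θ_c = arcsin(V₁/V₂) = arcsin(1754/6178) = 16.49°; cos θ_c = 0.9589.
tᵢ = 2h·cos θ_c / V₁ = 2·49.7·0.9589 / 1754 = 0.05434 s.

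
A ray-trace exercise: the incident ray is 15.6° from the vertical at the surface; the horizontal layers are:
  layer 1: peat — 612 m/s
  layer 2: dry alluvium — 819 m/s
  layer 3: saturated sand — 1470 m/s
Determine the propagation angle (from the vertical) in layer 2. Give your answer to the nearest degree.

Snell's law across each interface conserves sin θ / V, so sin θ_2 = V_2·sin θ₁/V₁.
sin θ_2 = 819 × sin 15.6° / 612 = 0.3599.
θ_2 = arcsin 0.3599 = 21.09°.

21°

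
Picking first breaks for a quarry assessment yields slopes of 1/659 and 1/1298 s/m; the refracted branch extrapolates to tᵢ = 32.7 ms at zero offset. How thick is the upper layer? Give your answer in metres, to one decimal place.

12.5 m

h = tᵢ·V₁·V₂ / (2·√(V₂²−V₁²)).
√(V₂²−V₁²) = √(1298² − 659²) = 1118.3 m/s.
h = 0.0327 s × 659 × 1298 / (2 × 1118.3) = 12.51 m.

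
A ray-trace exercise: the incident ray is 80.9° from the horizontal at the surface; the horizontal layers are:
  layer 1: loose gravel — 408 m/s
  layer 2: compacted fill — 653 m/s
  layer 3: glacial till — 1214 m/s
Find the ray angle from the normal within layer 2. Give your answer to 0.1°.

From the normal: θ₁ = 90° − 80.9° = 9.1°.
Ray parameter p = sin 9.1° / 408 = 3.8764e-04 s/m.
sin θ_2 = p·V_2 = 3.8764e-04 × 653 = 0.2531.
θ_2 = arcsin 0.2531 = 14.66°.

14.7°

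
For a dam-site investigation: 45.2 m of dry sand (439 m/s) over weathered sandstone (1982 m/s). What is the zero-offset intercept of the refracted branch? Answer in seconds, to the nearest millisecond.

θ_c = arcsin(V₁/V₂) = arcsin(439/1982) = 12.80°; cos θ_c = 0.9752.
tᵢ = 2h·cos θ_c / V₁ = 2·45.2·0.9752 / 439 = 0.20081 s.

0.201 s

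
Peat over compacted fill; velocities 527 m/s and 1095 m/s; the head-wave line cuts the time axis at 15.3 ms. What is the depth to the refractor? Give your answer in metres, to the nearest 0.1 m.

4.6 m

θ_c = arcsin(527/1095) = 28.77°; cos θ_c = 0.8766.
tᵢ = 2h cos θ_c/V₁ ⇒ h = tᵢ·V₁/(2 cos θ_c) = 0.0153·527/(2·0.8766) = 4.60 m.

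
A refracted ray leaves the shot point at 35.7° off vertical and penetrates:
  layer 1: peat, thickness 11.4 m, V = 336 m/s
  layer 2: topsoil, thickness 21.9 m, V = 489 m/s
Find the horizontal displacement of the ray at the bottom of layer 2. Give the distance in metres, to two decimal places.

43.42 m

Ray parameter p = sin 35.7° / 336 m/s = 1.7367e-03 s/m.
Layer 1: θ = 35.70°; offset = 11.4·tan 35.70° = 8.1917 m.
Layer 2: sin θ = p·489 = 0.8493 → θ = 58.13°; offset = 21.9·tan 58.13° = 35.2268 m.
Σ offsets = 43.4185 m.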